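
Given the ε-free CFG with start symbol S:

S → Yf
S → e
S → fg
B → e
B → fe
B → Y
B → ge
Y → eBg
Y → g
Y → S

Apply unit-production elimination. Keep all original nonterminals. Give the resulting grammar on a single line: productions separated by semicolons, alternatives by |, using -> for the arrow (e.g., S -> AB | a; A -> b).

S -> e | Yf | fg; B -> e | g | Yf | fe | fg | ge | eBg; Y -> e | g | Yf | fg | eBg

Unit productions: B->Y, Y->S.
Unit pairs (A ⇒* B via units): (B,S), (B,Y), (Y,S).
S: inherits non-unit rules of {S} → Yf | e | fg.
B: inherits non-unit rules of {B, S, Y} → Yf | e | eBg | fe | fg | g | ge.
Y: inherits non-unit rules of {S, Y} → Yf | e | eBg | fg | g.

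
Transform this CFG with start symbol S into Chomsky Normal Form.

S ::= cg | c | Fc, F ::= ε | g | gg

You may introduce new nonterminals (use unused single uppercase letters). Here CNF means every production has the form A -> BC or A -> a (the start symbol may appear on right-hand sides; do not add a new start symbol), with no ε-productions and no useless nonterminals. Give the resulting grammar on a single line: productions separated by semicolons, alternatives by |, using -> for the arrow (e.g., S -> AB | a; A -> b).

S -> c | BA | FB; A -> g; B -> c; F -> g | AA

Nullable: {F}; after ε-elimination: S -> c | Fc | cg; F -> g | gg.
No unit productions to eliminate.
TERM: introduce B -> c, A -> g and substitute in every rule of length ≥2.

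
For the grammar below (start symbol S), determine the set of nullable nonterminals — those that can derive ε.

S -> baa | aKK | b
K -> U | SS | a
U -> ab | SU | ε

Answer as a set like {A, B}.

{K, U}

Directly nullable (have an ε-rule): {U}.
K is nullable via K -> U (every symbol on the right is already known nullable).
Not nullable: S — each has a terminal in every rule's right-hand side or depends on a non-nullable symbol.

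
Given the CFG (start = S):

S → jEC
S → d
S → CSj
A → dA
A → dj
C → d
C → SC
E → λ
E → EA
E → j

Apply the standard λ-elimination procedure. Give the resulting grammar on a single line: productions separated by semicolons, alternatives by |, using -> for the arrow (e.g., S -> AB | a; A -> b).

S -> d | jC | CSj | jEC; A -> dA | dj; C -> d | SC; E -> A | j | EA

Nullable set: {E}.
S -> jEC: E nullable, giving jC | jEC.
Drop E -> λ.
E -> EA: E nullable, giving A | EA.
Unchanged (no nullable symbols): S -> CSj; S -> d; A -> dA; A -> dj; C -> SC; C -> d; E -> j.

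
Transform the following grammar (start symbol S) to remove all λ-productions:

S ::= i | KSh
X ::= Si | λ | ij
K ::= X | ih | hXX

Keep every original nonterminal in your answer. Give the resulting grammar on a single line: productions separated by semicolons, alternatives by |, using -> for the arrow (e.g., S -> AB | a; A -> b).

S -> i | Sh | KSh; K -> X | h | hX | ih | hXX; X -> Si | ij

Nullable set: {K, X}.
S -> KSh: K nullable, giving KSh | Sh.
K -> X: X nullable, giving X.
K -> hXX: X, X nullable, giving h | hX | hXX.
Drop X -> λ.
Unchanged (no nullable symbols): S -> i; K -> ih; X -> Si; X -> ij.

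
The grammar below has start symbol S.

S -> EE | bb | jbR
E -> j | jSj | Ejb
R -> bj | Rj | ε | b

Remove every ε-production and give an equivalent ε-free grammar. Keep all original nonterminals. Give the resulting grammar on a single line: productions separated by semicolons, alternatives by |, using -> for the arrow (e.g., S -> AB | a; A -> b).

Nullable set: {R}.
S -> jbR: R nullable, giving jb | jbR.
Drop R -> ε.
R -> Rj: R nullable, giving Rj | j.
Unchanged (no nullable symbols): S -> EE; S -> bb; E -> Ejb; E -> j; E -> jSj; R -> b; R -> bj.

S -> EE | bb | jb | jbR; E -> j | Ejb | jSj; R -> b | j | Rj | bj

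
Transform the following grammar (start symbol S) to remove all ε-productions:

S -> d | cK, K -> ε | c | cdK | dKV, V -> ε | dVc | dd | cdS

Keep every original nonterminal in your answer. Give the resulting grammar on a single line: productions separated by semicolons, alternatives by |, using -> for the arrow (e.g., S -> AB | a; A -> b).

S -> c | d | cK; K -> c | d | cd | dK | dV | cdK | dKV; V -> dc | dd | cdS | dVc

Nullable set: {K, V}.
S -> cK: K nullable, giving c | cK.
Drop K -> ε.
K -> cdK: K nullable, giving cd | cdK.
K -> dKV: K, V nullable, giving d | dK | dKV | dV.
Drop V -> ε.
V -> dVc: V nullable, giving dVc | dc.
Unchanged (no nullable symbols): S -> d; K -> c; V -> cdS; V -> dd.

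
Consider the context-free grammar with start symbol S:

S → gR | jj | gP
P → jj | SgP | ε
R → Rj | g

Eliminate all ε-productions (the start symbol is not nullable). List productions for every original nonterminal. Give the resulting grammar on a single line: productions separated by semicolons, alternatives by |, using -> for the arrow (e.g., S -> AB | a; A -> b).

Nullable set: {P}.
S -> gP: P nullable, giving g | gP.
Drop P -> ε.
P -> SgP: P nullable, giving Sg | SgP.
Unchanged (no nullable symbols): S -> gR; S -> jj; P -> jj; R -> Rj; R -> g.

S -> g | gP | gR | jj; P -> Sg | jj | SgP; R -> g | Rj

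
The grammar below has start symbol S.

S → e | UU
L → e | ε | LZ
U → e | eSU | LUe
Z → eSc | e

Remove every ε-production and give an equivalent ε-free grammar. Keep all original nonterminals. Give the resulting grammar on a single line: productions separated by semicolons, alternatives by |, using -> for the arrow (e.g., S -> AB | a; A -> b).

S -> e | UU; L -> Z | e | LZ; U -> e | Ue | LUe | eSU; Z -> e | eSc

Nullable set: {L}.
Drop L -> ε.
L -> LZ: L nullable, giving LZ | Z.
U -> LUe: L nullable, giving LUe | Ue.
Unchanged (no nullable symbols): S -> UU; S -> e; L -> e; U -> e; U -> eSU; Z -> e; Z -> eSc.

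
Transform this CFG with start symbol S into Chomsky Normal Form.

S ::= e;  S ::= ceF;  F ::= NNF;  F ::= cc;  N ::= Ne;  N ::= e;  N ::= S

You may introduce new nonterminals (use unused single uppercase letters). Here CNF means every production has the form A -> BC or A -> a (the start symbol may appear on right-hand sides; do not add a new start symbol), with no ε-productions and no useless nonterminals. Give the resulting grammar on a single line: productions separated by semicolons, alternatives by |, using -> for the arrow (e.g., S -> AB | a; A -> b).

No ε-productions.
After unit-elimination: S -> e | ceF; F -> cc | NNF; N -> e | Ne | ceF.
TERM: introduce A -> c, B -> e and substitute in every rule of length ≥2.
BIN: F -> NNF becomes F -> NC, C -> NF; N -> ABF becomes N -> AD, D -> BF; S -> ABF becomes S -> AE, E -> BF.

S -> e | AE; A -> c; B -> e; C -> NF; D -> BF; E -> BF; F -> AA | NC; N -> e | AD | NB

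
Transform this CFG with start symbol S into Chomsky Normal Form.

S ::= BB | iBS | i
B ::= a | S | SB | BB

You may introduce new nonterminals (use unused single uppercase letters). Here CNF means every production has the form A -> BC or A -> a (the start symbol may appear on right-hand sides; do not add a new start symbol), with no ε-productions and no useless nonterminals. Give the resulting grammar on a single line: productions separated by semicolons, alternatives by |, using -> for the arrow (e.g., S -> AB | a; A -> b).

No ε-productions.
After unit-elimination: S -> i | BB | iBS; B -> a | i | BB | SB | iBS.
TERM: introduce A -> i and substitute in every rule of length ≥2.
BIN: B -> ABS becomes B -> AC, C -> BS; S -> ABS becomes S -> AD, D -> BS.

S -> i | AD | BB; A -> i; B -> a | i | AC | BB | SB; C -> BS; D -> BS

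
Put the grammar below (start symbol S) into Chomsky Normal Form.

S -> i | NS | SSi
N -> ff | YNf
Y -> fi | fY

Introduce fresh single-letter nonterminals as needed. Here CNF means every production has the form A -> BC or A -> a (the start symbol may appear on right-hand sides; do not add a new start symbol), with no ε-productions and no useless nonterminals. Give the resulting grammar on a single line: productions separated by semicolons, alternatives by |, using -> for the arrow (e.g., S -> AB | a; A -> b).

No ε-productions.
No unit productions to eliminate.
TERM: introduce A -> f, B -> i and substitute in every rule of length ≥2.
BIN: N -> YNA becomes N -> YC, C -> NA; S -> SSB becomes S -> SD, D -> SB.

S -> i | NS | SD; A -> f; B -> i; C -> NA; D -> SB; N -> AA | YC; Y -> AB | AY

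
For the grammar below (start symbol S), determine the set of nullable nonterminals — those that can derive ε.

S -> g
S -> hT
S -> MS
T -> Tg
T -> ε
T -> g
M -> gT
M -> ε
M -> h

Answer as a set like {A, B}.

Directly nullable (have an ε-rule): {M, T}.
Not nullable: S — each has a terminal in every rule's right-hand side or depends on a non-nullable symbol.

{M, T}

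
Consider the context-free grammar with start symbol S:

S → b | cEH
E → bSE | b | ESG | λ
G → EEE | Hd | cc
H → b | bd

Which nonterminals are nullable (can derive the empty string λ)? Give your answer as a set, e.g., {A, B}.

Directly nullable (have an ε-rule): {E}.
G is nullable via G -> EEE (every symbol on the right is already known nullable).
Not nullable: H, S — each has a terminal in every rule's right-hand side or depends on a non-nullable symbol.

{E, G}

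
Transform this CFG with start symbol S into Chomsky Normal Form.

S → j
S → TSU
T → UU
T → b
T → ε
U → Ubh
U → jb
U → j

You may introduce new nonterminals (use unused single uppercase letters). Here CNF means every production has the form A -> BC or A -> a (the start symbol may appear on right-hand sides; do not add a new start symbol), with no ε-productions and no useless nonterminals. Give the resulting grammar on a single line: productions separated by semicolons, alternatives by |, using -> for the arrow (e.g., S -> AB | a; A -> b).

Nullable: {T}; after ε-elimination: S -> j | SU | TSU; T -> b | UU; U -> j | jb | Ubh.
No unit productions to eliminate.
TERM: introduce A -> b, B -> h, C -> j and substitute in every rule of length ≥2.
BIN: S -> TSU becomes S -> TD, D -> SU; U -> UAB becomes U -> UE, E -> AB.

S -> j | SU | TD; A -> b; B -> h; C -> j; D -> SU; E -> AB; T -> b | UU; U -> j | CA | UE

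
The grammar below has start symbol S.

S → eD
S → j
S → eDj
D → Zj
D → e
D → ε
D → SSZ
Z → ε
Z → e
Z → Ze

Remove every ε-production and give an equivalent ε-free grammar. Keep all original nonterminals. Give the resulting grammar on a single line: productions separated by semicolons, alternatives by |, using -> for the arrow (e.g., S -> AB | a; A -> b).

S -> e | j | eD | ej | eDj; D -> e | j | SS | Zj | SSZ; Z -> e | Ze

Nullable set: {D, Z}.
S -> eD: D nullable, giving e | eD.
S -> eDj: D nullable, giving eDj | ej.
Drop D -> ε.
D -> SSZ: Z nullable, giving SS | SSZ.
D -> Zj: Z nullable, giving Zj | j.
Drop Z -> ε.
Z -> Ze: Z nullable, giving Ze | e.
Unchanged (no nullable symbols): S -> j; D -> e; Z -> e.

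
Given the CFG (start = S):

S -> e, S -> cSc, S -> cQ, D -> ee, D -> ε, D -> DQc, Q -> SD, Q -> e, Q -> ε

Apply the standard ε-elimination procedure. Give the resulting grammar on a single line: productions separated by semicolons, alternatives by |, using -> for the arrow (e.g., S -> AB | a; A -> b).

Nullable set: {D, Q}.
S -> cQ: Q nullable, giving c | cQ.
Drop D -> ε.
D -> DQc: D, Q nullable, giving DQc | Dc | Qc | c.
Drop Q -> ε.
Q -> SD: D nullable, giving S | SD.
Unchanged (no nullable symbols): S -> cSc; S -> e; D -> ee; Q -> e.

S -> c | e | cQ | cSc; D -> c | Dc | Qc | ee | DQc; Q -> S | e | SD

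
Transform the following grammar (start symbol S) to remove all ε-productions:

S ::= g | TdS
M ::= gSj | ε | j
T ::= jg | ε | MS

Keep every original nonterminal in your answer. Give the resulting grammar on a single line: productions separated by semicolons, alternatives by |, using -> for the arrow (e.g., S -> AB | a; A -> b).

S -> g | dS | TdS; M -> j | gSj; T -> S | MS | jg

Nullable set: {M, T}.
S -> TdS: T nullable, giving TdS | dS.
Drop M -> ε.
Drop T -> ε.
T -> MS: M nullable, giving MS | S.
Unchanged (no nullable symbols): S -> g; M -> gSj; M -> j; T -> jg.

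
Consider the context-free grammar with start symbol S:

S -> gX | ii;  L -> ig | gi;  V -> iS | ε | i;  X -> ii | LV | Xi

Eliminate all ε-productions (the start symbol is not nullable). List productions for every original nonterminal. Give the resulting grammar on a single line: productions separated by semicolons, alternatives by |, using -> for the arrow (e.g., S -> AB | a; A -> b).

Nullable set: {V}.
Drop V -> ε.
X -> LV: V nullable, giving L | LV.
Unchanged (no nullable symbols): S -> gX; S -> ii; L -> gi; L -> ig; V -> i; V -> iS; X -> Xi; X -> ii.

S -> gX | ii; L -> gi | ig; V -> i | iS; X -> L | LV | Xi | ii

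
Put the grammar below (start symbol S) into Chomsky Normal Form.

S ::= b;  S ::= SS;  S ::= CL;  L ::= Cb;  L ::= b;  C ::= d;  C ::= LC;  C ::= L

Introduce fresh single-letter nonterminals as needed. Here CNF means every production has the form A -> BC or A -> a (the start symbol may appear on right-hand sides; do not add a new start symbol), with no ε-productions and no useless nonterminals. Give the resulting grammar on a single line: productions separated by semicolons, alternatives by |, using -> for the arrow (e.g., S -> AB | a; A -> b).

S -> b | CL | SS; A -> b; C -> b | d | CA | LC; L -> b | CA

No ε-productions.
After unit-elimination: S -> b | CL | SS; C -> b | d | Cb | LC; L -> b | Cb.
TERM: introduce A -> b and substitute in every rule of length ≥2.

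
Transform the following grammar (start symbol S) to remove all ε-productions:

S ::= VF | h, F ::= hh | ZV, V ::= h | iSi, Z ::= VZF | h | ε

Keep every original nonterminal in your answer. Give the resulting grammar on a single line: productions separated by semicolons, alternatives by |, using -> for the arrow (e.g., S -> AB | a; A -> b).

Nullable set: {Z}.
F -> ZV: Z nullable, giving V | ZV.
Drop Z -> ε.
Z -> VZF: Z nullable, giving VF | VZF.
Unchanged (no nullable symbols): S -> VF; S -> h; F -> hh; V -> h; V -> iSi; Z -> h.

S -> h | VF; F -> V | ZV | hh; V -> h | iSi; Z -> h | VF | VZF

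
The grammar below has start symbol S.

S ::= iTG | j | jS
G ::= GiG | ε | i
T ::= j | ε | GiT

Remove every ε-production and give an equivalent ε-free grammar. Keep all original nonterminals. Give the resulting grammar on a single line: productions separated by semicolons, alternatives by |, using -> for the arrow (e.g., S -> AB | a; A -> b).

Nullable set: {G, T}.
S -> iTG: T, G nullable, giving i | iG | iT | iTG.
Drop G -> ε.
G -> GiG: G, G nullable, giving Gi | GiG | i | iG.
Drop T -> ε.
T -> GiT: G, T nullable, giving Gi | GiT | i | iT.
Unchanged (no nullable symbols): S -> j; S -> jS; G -> i; T -> j.

S -> i | j | iG | iT | jS | iTG; G -> i | Gi | iG | GiG; T -> i | j | Gi | iT | GiT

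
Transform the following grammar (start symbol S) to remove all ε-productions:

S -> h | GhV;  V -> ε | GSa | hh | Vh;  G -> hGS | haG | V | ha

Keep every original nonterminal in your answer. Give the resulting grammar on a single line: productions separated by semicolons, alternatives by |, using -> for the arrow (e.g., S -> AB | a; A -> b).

S -> h | Gh | hV | GhV; G -> V | hS | ha | hGS | haG; V -> h | Sa | Vh | hh | GSa

Nullable set: {G, V}.
S -> GhV: G, V nullable, giving Gh | GhV | h | hV.
G -> V: V nullable, giving V.
G -> hGS: G nullable, giving hGS | hS.
G -> haG: G nullable, giving ha | haG.
Drop V -> ε.
V -> GSa: G nullable, giving GSa | Sa.
V -> Vh: V nullable, giving Vh | h.
Unchanged (no nullable symbols): S -> h; G -> ha; V -> hh.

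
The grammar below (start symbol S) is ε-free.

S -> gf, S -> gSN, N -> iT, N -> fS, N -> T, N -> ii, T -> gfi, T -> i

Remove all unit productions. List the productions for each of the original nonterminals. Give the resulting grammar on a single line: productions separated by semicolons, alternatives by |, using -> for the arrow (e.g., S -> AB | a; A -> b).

Unit productions: N->T.
Unit pairs (A ⇒* B via units): (N,T).
S: inherits non-unit rules of {S} → gSN | gf.
N: inherits non-unit rules of {N, T} → fS | gfi | i | iT | ii.
T: inherits non-unit rules of {T} → gfi | i.

S -> gf | gSN; N -> i | fS | iT | ii | gfi; T -> i | gfi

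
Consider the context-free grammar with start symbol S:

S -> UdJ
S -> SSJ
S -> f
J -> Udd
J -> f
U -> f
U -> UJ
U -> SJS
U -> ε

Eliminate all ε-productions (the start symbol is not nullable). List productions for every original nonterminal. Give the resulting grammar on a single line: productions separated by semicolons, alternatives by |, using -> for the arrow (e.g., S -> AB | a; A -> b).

Nullable set: {U}.
S -> UdJ: U nullable, giving UdJ | dJ.
J -> Udd: U nullable, giving Udd | dd.
Drop U -> ε.
U -> UJ: U nullable, giving J | UJ.
Unchanged (no nullable symbols): S -> SSJ; S -> f; J -> f; U -> SJS; U -> f.

S -> f | dJ | SSJ | UdJ; J -> f | dd | Udd; U -> J | f | UJ | SJS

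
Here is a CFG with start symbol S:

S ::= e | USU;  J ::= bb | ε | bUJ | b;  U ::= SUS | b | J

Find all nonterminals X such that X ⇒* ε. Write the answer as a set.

Directly nullable (have an ε-rule): {J}.
U is nullable via U -> J (every symbol on the right is already known nullable).
Not nullable: S — each has a terminal in every rule's right-hand side or depends on a non-nullable symbol.

{J, U}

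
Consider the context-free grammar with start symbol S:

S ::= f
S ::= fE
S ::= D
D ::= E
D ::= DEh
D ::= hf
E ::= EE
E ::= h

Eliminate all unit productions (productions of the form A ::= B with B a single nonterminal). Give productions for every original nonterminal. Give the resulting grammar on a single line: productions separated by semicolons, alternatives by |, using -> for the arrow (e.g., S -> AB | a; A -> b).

Unit productions: D->E, S->D.
Unit pairs (A ⇒* B via units): (D,E), (S,D), (S,E).
S: inherits non-unit rules of {D, E, S} → DEh | EE | f | fE | h | hf.
D: inherits non-unit rules of {D, E} → DEh | EE | h | hf.
E: inherits non-unit rules of {E} → EE | h.

S -> f | h | EE | fE | hf | DEh; D -> h | EE | hf | DEh; E -> h | EE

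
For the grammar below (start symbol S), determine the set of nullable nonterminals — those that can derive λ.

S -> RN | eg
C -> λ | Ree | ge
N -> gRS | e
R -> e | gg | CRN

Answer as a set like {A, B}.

Directly nullable (have an ε-rule): {C}.
Not nullable: N, R, S — each has a terminal in every rule's right-hand side or depends on a non-nullable symbol.

{C}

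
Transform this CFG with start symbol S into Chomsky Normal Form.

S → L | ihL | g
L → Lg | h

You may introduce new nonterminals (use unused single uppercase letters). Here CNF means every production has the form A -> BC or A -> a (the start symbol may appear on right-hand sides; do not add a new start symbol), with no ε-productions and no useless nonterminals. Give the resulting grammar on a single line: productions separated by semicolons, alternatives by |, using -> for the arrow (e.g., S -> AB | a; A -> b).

S -> g | h | BD | LA; A -> g; B -> i; C -> h; D -> CL; L -> h | LA

No ε-productions.
After unit-elimination: S -> g | h | Lg | ihL; L -> h | Lg.
TERM: introduce A -> g, C -> h, B -> i and substitute in every rule of length ≥2.
BIN: S -> BCL becomes S -> BD, D -> CL.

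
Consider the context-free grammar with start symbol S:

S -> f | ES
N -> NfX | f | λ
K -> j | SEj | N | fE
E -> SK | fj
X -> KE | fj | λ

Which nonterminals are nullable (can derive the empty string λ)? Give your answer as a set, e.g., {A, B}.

Directly nullable (have an ε-rule): {N, X}.
K is nullable via K -> N (every symbol on the right is already known nullable).
Not nullable: E, S — each has a terminal in every rule's right-hand side or depends on a non-nullable symbol.

{K, N, X}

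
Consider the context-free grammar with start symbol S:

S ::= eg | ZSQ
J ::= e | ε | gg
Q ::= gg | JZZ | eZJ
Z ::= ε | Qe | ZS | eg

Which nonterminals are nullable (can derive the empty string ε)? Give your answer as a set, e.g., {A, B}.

Directly nullable (have an ε-rule): {J, Z}.
Q is nullable via Q -> JZZ (every symbol on the right is already known nullable).
Not nullable: S — each has a terminal in every rule's right-hand side or depends on a non-nullable symbol.

{J, Q, Z}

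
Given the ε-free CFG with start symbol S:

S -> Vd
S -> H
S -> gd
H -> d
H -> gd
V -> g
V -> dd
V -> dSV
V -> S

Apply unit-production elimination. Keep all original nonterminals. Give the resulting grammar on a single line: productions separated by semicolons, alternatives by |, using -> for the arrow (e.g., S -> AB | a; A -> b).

S -> d | Vd | gd; H -> d | gd; V -> d | g | Vd | dd | gd | dSV

Unit productions: S->H, V->S.
Unit pairs (A ⇒* B via units): (S,H), (V,H), (V,S).
S: inherits non-unit rules of {H, S} → Vd | d | gd.
H: inherits non-unit rules of {H} → d | gd.
V: inherits non-unit rules of {H, S, V} → Vd | d | dSV | dd | g | gd.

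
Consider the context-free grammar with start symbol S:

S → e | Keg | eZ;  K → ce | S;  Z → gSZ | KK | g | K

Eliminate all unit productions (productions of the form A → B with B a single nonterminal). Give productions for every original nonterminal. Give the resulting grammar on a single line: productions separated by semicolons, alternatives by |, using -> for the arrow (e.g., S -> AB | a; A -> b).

S -> e | eZ | Keg; K -> e | ce | eZ | Keg; Z -> e | g | KK | ce | eZ | Keg | gSZ

Unit productions: K->S, Z->K.
Unit pairs (A ⇒* B via units): (K,S), (Z,K), (Z,S).
S: inherits non-unit rules of {S} → Keg | e | eZ.
K: inherits non-unit rules of {K, S} → Keg | ce | e | eZ.
Z: inherits non-unit rules of {K, S, Z} → KK | Keg | ce | e | eZ | g | gSZ.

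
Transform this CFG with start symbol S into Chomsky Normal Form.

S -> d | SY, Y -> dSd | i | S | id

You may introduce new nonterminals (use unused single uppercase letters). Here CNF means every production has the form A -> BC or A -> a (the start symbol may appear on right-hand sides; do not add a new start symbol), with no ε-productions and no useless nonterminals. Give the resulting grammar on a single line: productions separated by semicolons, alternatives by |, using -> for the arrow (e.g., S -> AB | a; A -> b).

S -> d | SY; A -> d; B -> i; C -> SA; Y -> d | i | AC | BA | SY

No ε-productions.
After unit-elimination: S -> d | SY; Y -> d | i | SY | id | dSd.
TERM: introduce A -> d, B -> i and substitute in every rule of length ≥2.
BIN: Y -> ASA becomes Y -> AC, C -> SA.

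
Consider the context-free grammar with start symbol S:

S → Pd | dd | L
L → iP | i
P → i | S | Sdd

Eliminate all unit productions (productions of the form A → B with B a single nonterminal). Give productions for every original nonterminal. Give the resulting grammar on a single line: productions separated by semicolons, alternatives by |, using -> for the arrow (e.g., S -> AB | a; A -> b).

S -> i | Pd | dd | iP; L -> i | iP; P -> i | Pd | dd | iP | Sdd

Unit productions: P->S, S->L.
Unit pairs (A ⇒* B via units): (P,L), (P,S), (S,L).
S: inherits non-unit rules of {L, S} → Pd | dd | i | iP.
L: inherits non-unit rules of {L} → i | iP.
P: inherits non-unit rules of {L, P, S} → Pd | Sdd | dd | i | iP.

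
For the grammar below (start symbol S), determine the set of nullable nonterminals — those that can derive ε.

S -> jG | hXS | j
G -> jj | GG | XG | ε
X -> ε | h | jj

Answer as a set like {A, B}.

Directly nullable (have an ε-rule): {G, X}.
Not nullable: S — each has a terminal in every rule's right-hand side or depends on a non-nullable symbol.

{G, X}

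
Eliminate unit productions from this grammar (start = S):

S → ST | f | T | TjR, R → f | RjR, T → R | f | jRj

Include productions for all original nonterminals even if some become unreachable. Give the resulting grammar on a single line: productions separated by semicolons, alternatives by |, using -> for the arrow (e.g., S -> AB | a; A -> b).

S -> f | ST | RjR | TjR | jRj; R -> f | RjR; T -> f | RjR | jRj

Unit productions: S->T, T->R.
Unit pairs (A ⇒* B via units): (S,R), (S,T), (T,R).
S: inherits non-unit rules of {R, S, T} → RjR | ST | TjR | f | jRj.
R: inherits non-unit rules of {R} → RjR | f.
T: inherits non-unit rules of {R, T} → RjR | f | jRj.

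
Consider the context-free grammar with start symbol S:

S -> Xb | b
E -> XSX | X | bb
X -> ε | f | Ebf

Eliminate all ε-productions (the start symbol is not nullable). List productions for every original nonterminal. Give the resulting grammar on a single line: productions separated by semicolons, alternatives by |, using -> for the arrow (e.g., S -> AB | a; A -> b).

Nullable set: {E, X}.
S -> Xb: X nullable, giving Xb | b.
E -> X: X nullable, giving X.
E -> XSX: X, X nullable, giving S | SX | XS | XSX.
Drop X -> ε.
X -> Ebf: E nullable, giving Ebf | bf.
Unchanged (no nullable symbols): S -> b; E -> bb; X -> f.

S -> b | Xb; E -> S | X | SX | XS | bb | XSX; X -> f | bf | Ebf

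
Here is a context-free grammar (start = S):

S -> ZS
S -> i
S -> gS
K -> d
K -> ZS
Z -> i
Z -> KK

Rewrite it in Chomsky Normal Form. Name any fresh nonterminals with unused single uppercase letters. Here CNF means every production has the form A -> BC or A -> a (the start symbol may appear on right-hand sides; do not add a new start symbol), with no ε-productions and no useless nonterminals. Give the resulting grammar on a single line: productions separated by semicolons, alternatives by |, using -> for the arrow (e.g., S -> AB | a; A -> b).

No ε-productions.
No unit productions to eliminate.
TERM: introduce A -> g and substitute in every rule of length ≥2.

S -> i | AS | ZS; A -> g; K -> d | ZS; Z -> i | KK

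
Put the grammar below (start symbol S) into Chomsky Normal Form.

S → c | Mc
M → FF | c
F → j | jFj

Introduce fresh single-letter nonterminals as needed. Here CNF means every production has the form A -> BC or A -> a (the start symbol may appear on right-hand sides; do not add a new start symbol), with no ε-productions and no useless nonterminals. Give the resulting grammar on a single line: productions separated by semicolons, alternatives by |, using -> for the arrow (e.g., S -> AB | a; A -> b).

No ε-productions.
No unit productions to eliminate.
TERM: introduce B -> c, A -> j and substitute in every rule of length ≥2.
BIN: F -> AFA becomes F -> AC, C -> FA.

S -> c | MB; A -> j; B -> c; C -> FA; F -> j | AC; M -> c | FF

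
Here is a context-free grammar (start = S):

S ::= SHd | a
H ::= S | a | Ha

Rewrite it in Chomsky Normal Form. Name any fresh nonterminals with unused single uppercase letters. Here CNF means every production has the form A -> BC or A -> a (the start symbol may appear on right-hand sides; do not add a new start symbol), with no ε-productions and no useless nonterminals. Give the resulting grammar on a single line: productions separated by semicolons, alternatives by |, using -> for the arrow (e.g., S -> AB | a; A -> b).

S -> a | SD; A -> a; B -> d; C -> HB; D -> HB; H -> a | HA | SC

No ε-productions.
After unit-elimination: S -> a | SHd; H -> a | Ha | SHd.
TERM: introduce A -> a, B -> d and substitute in every rule of length ≥2.
BIN: H -> SHB becomes H -> SC, C -> HB; S -> SHB becomes S -> SD, D -> HB.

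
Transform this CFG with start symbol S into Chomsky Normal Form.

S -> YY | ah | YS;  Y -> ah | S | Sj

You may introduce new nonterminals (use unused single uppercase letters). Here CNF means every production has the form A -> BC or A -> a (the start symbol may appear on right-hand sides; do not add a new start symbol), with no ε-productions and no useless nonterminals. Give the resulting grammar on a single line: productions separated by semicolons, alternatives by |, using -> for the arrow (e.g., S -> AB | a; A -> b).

S -> AB | YS | YY; A -> a; B -> h; C -> j; Y -> AB | SC | YS | YY

No ε-productions.
After unit-elimination: S -> YS | YY | ah; Y -> Sj | YS | YY | ah.
TERM: introduce A -> a, B -> h, C -> j and substitute in every rule of length ≥2.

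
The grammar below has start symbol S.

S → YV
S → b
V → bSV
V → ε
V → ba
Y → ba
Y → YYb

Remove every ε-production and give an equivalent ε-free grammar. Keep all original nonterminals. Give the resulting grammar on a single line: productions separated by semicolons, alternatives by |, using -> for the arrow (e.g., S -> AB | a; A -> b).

S -> Y | b | YV; V -> bS | ba | bSV; Y -> ba | YYb

Nullable set: {V}.
S -> YV: V nullable, giving Y | YV.
Drop V -> ε.
V -> bSV: V nullable, giving bS | bSV.
Unchanged (no nullable symbols): S -> b; V -> ba; Y -> YYb; Y -> ba.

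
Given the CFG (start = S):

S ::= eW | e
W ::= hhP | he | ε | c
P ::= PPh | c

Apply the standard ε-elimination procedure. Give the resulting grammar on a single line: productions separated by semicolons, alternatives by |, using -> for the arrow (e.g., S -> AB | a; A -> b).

Nullable set: {W}.
S -> eW: W nullable, giving e | eW.
Drop W -> ε.
Unchanged (no nullable symbols): S -> e; P -> PPh; P -> c; W -> c; W -> he; W -> hhP.

S -> e | eW; P -> c | PPh; W -> c | he | hhP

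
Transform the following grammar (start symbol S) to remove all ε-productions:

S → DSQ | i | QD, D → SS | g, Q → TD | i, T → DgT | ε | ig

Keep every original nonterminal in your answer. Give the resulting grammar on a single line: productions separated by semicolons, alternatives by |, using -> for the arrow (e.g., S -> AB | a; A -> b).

S -> i | QD | DSQ; D -> g | SS; Q -> D | i | TD; T -> Dg | ig | DgT

Nullable set: {T}.
Q -> TD: T nullable, giving D | TD.
Drop T -> ε.
T -> DgT: T nullable, giving Dg | DgT.
Unchanged (no nullable symbols): S -> DSQ; S -> QD; S -> i; D -> SS; D -> g; Q -> i; T -> ig.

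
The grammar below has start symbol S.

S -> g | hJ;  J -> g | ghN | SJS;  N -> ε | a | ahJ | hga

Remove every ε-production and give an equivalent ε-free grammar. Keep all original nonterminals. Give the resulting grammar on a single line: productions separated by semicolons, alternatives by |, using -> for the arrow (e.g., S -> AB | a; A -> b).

S -> g | hJ; J -> g | gh | SJS | ghN; N -> a | ahJ | hga

Nullable set: {N}.
J -> ghN: N nullable, giving gh | ghN.
Drop N -> ε.
Unchanged (no nullable symbols): S -> g; S -> hJ; J -> SJS; J -> g; N -> a; N -> ahJ; N -> hga.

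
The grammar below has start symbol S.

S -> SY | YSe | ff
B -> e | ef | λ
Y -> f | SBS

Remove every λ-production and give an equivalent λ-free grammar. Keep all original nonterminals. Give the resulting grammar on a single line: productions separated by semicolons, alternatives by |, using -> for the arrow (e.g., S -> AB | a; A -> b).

Nullable set: {B}.
Drop B -> λ.
Y -> SBS: B nullable, giving SBS | SS.
Unchanged (no nullable symbols): S -> SY; S -> YSe; S -> ff; B -> e; B -> ef; Y -> f.

S -> SY | ff | YSe; B -> e | ef; Y -> f | SS | SBS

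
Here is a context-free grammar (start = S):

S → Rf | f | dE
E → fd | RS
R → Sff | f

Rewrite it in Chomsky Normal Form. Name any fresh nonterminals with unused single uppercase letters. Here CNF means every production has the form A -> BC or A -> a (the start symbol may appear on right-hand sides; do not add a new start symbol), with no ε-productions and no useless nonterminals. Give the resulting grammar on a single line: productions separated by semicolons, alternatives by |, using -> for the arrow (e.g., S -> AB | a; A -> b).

No ε-productions.
No unit productions to eliminate.
TERM: introduce B -> d, A -> f and substitute in every rule of length ≥2.
BIN: R -> SAA becomes R -> SC, C -> AA.

S -> f | BE | RA; A -> f; B -> d; C -> AA; E -> AB | RS; R -> f | SC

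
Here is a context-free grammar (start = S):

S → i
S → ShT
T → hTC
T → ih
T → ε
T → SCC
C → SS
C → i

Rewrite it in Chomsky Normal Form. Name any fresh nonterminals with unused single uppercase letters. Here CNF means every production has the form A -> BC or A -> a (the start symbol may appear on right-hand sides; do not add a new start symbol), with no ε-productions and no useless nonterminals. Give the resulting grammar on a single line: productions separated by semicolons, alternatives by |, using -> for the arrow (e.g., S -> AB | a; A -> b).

S -> i | SA | SD; A -> h; B -> i; C -> i | SS; D -> AT; E -> TC; F -> CC; T -> AC | AE | BA | SF

Nullable: {T}; after ε-elimination: S -> i | Sh | ShT; C -> i | SS; T -> hC | ih | SCC | hTC.
No unit productions to eliminate.
TERM: introduce A -> h, B -> i and substitute in every rule of length ≥2.
BIN: S -> SAT becomes S -> SD, D -> AT; T -> ATC becomes T -> AE, E -> TC; T -> SCC becomes T -> SF, F -> CC.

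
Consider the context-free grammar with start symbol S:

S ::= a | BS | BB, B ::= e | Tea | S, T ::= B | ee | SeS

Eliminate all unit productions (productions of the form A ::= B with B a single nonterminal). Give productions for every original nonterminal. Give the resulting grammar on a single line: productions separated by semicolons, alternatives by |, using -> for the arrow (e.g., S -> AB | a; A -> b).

S -> a | BB | BS; B -> a | e | BB | BS | Tea; T -> a | e | BB | BS | ee | SeS | Tea

Unit productions: B->S, T->B.
Unit pairs (A ⇒* B via units): (B,S), (T,B), (T,S).
S: inherits non-unit rules of {S} → BB | BS | a.
B: inherits non-unit rules of {B, S} → BB | BS | Tea | a | e.
T: inherits non-unit rules of {B, S, T} → BB | BS | SeS | Tea | a | e | ee.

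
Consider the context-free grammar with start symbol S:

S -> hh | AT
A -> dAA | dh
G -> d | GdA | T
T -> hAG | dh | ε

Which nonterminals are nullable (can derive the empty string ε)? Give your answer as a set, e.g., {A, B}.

{G, T}

Directly nullable (have an ε-rule): {T}.
G is nullable via G -> T (every symbol on the right is already known nullable).
Not nullable: A, S — each has a terminal in every rule's right-hand side or depends on a non-nullable symbol.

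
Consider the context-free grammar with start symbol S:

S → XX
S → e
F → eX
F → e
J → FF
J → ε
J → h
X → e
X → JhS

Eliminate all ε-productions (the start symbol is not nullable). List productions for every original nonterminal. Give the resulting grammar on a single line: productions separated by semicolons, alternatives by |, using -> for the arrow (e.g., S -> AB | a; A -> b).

Nullable set: {J}.
Drop J -> ε.
X -> JhS: J nullable, giving JhS | hS.
Unchanged (no nullable symbols): S -> XX; S -> e; F -> e; F -> eX; J -> FF; J -> h; X -> e.

S -> e | XX; F -> e | eX; J -> h | FF; X -> e | hS | JhS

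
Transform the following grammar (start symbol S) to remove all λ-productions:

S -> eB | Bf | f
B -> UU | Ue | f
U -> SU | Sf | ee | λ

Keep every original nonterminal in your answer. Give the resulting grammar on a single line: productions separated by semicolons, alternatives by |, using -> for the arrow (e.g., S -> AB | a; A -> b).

S -> e | f | Bf | eB; B -> U | e | f | UU | Ue; U -> S | SU | Sf | ee

Nullable set: {B, U}.
S -> Bf: B nullable, giving Bf | f.
S -> eB: B nullable, giving e | eB.
B -> UU: U, U nullable, giving U | UU.
B -> Ue: U nullable, giving Ue | e.
Drop U -> λ.
U -> SU: U nullable, giving S | SU.
Unchanged (no nullable symbols): S -> f; B -> f; U -> Sf; U -> ee.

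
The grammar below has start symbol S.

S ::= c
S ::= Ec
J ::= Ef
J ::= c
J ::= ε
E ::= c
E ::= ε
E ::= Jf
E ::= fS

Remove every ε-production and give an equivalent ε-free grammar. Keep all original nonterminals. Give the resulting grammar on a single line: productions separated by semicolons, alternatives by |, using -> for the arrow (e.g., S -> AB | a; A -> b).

Nullable set: {E, J}.
S -> Ec: E nullable, giving Ec | c.
Drop E -> ε.
E -> Jf: J nullable, giving Jf | f.
Drop J -> ε.
J -> Ef: E nullable, giving Ef | f.
Unchanged (no nullable symbols): S -> c; E -> c; E -> fS; J -> c.

S -> c | Ec; E -> c | f | Jf | fS; J -> c | f | Ef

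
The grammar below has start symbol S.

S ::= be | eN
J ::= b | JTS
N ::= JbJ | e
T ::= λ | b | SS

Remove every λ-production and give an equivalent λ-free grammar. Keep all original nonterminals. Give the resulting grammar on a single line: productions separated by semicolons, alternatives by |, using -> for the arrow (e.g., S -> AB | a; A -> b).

S -> be | eN; J -> b | JS | JTS; N -> e | JbJ; T -> b | SS

Nullable set: {T}.
J -> JTS: T nullable, giving JS | JTS.
Drop T -> λ.
Unchanged (no nullable symbols): S -> be; S -> eN; J -> b; N -> JbJ; N -> e; T -> SS; T -> b.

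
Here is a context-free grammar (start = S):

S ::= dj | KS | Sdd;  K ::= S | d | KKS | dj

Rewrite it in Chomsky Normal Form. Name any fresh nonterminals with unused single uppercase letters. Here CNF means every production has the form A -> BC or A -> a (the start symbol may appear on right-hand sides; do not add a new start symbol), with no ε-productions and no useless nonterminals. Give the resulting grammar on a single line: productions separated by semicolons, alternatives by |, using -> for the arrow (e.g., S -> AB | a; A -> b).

No ε-productions.
After unit-elimination: S -> KS | dj | Sdd; K -> d | KS | dj | KKS | Sdd.
TERM: introduce A -> d, B -> j and substitute in every rule of length ≥2.
BIN: K -> KKS becomes K -> KC, C -> KS; K -> SAA becomes K -> SD, D -> AA; S -> SAA becomes S -> SE, E -> AA.

S -> AB | KS | SE; A -> d; B -> j; C -> KS; D -> AA; E -> AA; K -> d | AB | KC | KS | SD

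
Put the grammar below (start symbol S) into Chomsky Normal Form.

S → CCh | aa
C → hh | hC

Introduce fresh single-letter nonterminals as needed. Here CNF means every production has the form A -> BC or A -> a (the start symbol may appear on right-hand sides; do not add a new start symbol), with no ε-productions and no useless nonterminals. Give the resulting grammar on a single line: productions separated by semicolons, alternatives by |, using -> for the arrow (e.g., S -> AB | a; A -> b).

S -> BB | CD; A -> h; B -> a; C -> AA | AC; D -> CA

No ε-productions.
No unit productions to eliminate.
TERM: introduce B -> a, A -> h and substitute in every rule of length ≥2.
BIN: S -> CCA becomes S -> CD, D -> CA.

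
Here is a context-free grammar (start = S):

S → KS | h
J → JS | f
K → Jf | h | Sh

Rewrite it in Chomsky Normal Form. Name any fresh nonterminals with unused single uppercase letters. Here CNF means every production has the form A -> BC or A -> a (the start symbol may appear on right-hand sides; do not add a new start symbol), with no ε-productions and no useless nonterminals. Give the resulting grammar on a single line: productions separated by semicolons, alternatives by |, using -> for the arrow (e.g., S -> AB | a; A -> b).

S -> h | KS; A -> f; B -> h; J -> f | JS; K -> h | JA | SB

No ε-productions.
No unit productions to eliminate.
TERM: introduce A -> f, B -> h and substitute in every rule of length ≥2.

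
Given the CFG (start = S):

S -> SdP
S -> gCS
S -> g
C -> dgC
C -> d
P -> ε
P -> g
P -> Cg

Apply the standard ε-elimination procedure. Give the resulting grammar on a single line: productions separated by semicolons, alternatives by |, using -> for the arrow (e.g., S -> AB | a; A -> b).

Nullable set: {P}.
S -> SdP: P nullable, giving Sd | SdP.
Drop P -> ε.
Unchanged (no nullable symbols): S -> g; S -> gCS; C -> d; C -> dgC; P -> Cg; P -> g.

S -> g | Sd | SdP | gCS; C -> d | dgC; P -> g | Cg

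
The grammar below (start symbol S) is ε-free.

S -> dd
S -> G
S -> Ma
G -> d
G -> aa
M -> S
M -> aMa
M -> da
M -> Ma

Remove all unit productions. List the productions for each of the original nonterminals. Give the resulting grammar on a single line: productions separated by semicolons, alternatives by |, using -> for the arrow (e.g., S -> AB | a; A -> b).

Unit productions: M->S, S->G.
Unit pairs (A ⇒* B via units): (M,G), (M,S), (S,G).
S: inherits non-unit rules of {G, S} → Ma | aa | d | dd.
G: inherits non-unit rules of {G} → aa | d.
M: inherits non-unit rules of {G, M, S} → Ma | aMa | aa | d | da | dd.

S -> d | Ma | aa | dd; G -> d | aa; M -> d | Ma | aa | da | dd | aMa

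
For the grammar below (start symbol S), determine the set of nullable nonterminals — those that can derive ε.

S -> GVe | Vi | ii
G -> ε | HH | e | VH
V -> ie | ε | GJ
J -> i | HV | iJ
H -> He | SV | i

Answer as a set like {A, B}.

Directly nullable (have an ε-rule): {G, V}.
Not nullable: H, J, S — each has a terminal in every rule's right-hand side or depends on a non-nullable symbol.

{G, V}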